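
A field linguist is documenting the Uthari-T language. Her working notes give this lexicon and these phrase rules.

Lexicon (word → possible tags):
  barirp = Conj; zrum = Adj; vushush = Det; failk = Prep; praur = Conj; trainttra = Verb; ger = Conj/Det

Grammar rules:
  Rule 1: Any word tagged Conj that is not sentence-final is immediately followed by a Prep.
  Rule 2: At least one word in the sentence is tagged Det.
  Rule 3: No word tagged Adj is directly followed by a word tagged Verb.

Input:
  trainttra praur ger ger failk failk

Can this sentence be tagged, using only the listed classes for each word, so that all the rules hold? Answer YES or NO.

Candidates per position — 1:trainttra {Verb}; 2:praur {Conj}; 3:ger {Conj,Det}; 4:ger {Conj,Det}; 5:failk {Prep}; 6:failk {Prep}.
Rule 1 cannot be satisfied by any choice of tags from the lexicon.
So there is no consistent tagging.

NO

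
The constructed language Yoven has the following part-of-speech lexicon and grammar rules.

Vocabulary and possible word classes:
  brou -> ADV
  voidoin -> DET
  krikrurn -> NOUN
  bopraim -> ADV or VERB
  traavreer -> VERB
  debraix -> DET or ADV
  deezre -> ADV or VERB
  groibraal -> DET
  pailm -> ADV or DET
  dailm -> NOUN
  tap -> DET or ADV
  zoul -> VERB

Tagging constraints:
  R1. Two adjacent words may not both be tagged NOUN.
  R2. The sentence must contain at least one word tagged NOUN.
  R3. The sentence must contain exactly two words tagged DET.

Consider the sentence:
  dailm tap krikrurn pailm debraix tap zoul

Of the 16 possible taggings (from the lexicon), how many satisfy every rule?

6

Candidates per position — 1:dailm {NOUN}; 2:tap {DET,ADV}; 3:krikrurn {NOUN}; 4:pailm {ADV,DET}; 5:debraix {DET,ADV}; 6:tap {DET,ADV}; 7:zoul {VERB}.
There are 16 candidate sequences in total.
Checking each against the rules leaves 6 sequences.
Count = 6.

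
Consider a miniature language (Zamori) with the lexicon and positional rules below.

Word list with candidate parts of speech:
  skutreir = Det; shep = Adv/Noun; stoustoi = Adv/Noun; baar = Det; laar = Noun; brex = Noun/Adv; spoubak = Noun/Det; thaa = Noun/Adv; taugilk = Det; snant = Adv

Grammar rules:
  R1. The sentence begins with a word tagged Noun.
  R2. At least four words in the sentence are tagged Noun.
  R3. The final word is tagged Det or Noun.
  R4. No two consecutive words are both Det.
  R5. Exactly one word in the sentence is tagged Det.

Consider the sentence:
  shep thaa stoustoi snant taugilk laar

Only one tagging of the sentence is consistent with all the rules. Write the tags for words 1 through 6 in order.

Candidates per position — 1:shep {Adv,Noun}; 2:thaa {Noun,Adv}; 3:stoustoi {Adv,Noun}; 4:snant {Adv}; 5:taugilk {Det}; 6:laar {Noun}.
Position 1: tagging it Adv would leave rule 1 unsatisfiable, so it must be Noun.
Position 2: tagging it Adv would leave rule 2 unsatisfiable, so it must be Noun.
Position 3: tagging it Adv would leave rule 2 unsatisfiable, so it must be Noun.
So the tagging must be: Noun Noun Noun Adv Det Noun.
Verifying each rule — rule 1 satisfied; rule 2 satisfied; rule 3 satisfied; rule 4 satisfied; rule 5 satisfied.

Noun Noun Noun Adv Det Noun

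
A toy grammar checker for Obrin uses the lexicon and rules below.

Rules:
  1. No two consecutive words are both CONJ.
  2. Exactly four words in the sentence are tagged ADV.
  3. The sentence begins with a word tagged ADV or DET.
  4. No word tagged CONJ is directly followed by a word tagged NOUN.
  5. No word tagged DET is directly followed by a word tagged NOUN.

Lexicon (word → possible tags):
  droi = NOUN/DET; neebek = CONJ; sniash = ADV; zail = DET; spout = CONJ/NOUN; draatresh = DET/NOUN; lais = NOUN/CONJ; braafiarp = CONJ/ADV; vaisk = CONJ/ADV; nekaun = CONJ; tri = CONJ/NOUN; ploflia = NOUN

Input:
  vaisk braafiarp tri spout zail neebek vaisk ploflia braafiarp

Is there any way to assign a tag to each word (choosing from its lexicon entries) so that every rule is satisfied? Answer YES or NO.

YES

Candidates per position — 1:vaisk {CONJ,ADV}; 2:braafiarp {CONJ,ADV}; 3:tri {CONJ,NOUN}; 4:spout {CONJ,NOUN}; 5:zail {DET}; 6:neebek {CONJ}; 7:vaisk {CONJ,ADV}; 8:ploflia {NOUN}; 9:braafiarp {CONJ,ADV}.
One satisfying assignment: ADV ADV NOUN NOUN DET CONJ ADV NOUN ADV.
Verifying each rule — rule 1 holds; rule 2 holds; rule 3 holds; rule 4 holds; rule 5 holds.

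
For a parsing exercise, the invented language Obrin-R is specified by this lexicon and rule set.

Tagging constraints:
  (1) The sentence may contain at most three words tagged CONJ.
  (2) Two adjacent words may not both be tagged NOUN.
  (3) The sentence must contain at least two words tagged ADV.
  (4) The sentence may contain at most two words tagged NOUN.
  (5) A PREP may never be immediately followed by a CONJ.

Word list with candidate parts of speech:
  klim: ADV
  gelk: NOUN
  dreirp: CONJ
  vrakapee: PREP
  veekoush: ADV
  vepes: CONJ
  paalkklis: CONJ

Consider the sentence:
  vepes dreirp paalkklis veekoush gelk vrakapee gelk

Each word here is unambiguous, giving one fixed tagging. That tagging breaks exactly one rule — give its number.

3

Fixed tagging: CONJ CONJ CONJ ADV NOUN PREP NOUN.
Applying the rules: R1 pass, R2 pass, R3 fail, R4 pass, R5 pass.
Only rule 3 fails.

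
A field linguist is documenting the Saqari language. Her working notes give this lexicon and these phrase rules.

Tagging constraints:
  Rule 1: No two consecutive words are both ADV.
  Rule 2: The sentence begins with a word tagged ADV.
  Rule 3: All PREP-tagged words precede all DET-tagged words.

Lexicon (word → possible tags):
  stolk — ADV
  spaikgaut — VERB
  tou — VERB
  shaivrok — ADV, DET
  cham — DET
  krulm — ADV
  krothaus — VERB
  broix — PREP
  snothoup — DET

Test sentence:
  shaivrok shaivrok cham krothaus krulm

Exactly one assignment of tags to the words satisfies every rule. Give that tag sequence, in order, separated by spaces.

Candidates per position — 1:shaivrok {ADV,DET}; 2:shaivrok {ADV,DET}; 3:cham {DET}; 4:krothaus {VERB}; 5:krulm {ADV}.
If word 1 were DET, no tagging could satisfy rule 2; so word 1 is ADV.
If word 2 were ADV, no tagging could satisfy rule 1; so word 2 is DET.
The unique satisfying tagging is: ADV DET DET VERB ADV.
Checking: rule 1 ok; rule 2 ok; rule 3 ok.

ADV DET DET VERB ADV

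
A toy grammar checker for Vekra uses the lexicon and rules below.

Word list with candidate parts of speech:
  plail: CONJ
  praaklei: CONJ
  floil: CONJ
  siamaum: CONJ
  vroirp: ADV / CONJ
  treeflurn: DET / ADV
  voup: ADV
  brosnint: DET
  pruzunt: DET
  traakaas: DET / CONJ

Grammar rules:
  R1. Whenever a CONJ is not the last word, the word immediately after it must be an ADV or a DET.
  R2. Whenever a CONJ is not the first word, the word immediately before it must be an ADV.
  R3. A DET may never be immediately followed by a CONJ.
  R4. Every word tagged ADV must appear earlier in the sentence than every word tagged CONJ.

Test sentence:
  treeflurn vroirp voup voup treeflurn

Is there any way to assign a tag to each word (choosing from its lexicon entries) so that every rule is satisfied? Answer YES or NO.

YES

Candidates per position — 1:treeflurn {DET,ADV}; 2:vroirp {ADV,CONJ}; 3:voup {ADV}; 4:voup {ADV}; 5:treeflurn {DET,ADV}.
One satisfying assignment: ADV ADV ADV ADV ADV.
Verifying each rule — rule 1 holds; rule 2 holds; rule 3 holds; rule 4 holds.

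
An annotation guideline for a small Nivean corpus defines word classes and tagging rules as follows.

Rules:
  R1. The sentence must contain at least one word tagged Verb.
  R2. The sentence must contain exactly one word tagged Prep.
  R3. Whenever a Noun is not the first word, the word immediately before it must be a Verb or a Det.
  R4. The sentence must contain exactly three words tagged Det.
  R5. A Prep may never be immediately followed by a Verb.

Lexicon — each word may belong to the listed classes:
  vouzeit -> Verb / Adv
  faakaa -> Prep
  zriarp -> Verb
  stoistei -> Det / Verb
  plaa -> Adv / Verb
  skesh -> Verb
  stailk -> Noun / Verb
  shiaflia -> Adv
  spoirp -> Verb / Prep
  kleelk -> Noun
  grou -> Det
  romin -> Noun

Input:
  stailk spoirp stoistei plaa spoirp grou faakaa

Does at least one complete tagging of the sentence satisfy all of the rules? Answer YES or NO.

NO

Candidates per position — 1:stailk {Noun,Verb}; 2:spoirp {Verb,Prep}; 3:stoistei {Det,Verb}; 4:plaa {Adv,Verb}; 5:spoirp {Verb,Prep}; 6:grou {Det}; 7:faakaa {Prep}.
Rule 4 cannot be satisfied by any choice of tags from the lexicon.
So there is no consistent tagging.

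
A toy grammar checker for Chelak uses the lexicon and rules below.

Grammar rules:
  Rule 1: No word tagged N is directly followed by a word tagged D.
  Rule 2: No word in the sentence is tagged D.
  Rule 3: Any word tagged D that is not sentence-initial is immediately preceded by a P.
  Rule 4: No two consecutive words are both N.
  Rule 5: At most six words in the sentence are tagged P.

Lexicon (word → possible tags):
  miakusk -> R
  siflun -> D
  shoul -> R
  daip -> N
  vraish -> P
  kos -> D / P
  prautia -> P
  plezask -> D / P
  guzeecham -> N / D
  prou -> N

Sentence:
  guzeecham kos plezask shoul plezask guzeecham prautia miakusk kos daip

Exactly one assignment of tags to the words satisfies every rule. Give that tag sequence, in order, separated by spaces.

Candidates per position — 1:guzeecham {N,D}; 2:kos {D,P}; 3:plezask {D,P}; 4:shoul {R}; 5:plezask {D,P}; 6:guzeecham {N,D}; 7:prautia {P}; 8:miakusk {R}; 9:kos {D,P}; 10:daip {N}.
Position 1: D is ruled out by rule 2; that leaves N.
Position 2: D is ruled out by rule 1; that leaves P.
Position 3: D is ruled out by rule 2; that leaves P.
Position 5: D is ruled out by rule 2; that leaves P.
Position 6: D is ruled out by rule 2; that leaves N.
Position 9: D is ruled out by rule 2; that leaves P.
So the tagging must be: N P P R P N P R P N.
Verifying each rule — rule 1 satisfied; rule 2 satisfied; rule 3 satisfied; rule 4 satisfied; rule 5 satisfied.

N P P R P N P R P N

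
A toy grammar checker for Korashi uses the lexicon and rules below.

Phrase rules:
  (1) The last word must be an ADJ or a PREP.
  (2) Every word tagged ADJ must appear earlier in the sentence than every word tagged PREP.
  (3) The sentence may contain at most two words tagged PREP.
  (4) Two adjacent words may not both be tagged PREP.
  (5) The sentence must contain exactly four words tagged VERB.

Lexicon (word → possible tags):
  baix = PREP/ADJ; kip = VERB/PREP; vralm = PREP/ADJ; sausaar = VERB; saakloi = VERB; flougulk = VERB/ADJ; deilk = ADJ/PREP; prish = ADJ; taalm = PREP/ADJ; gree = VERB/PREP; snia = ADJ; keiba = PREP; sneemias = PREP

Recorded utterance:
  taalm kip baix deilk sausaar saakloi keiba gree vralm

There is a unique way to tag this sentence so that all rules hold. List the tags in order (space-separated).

ADJ VERB ADJ ADJ VERB VERB PREP VERB PREP

Candidates per position — 1:taalm {PREP,ADJ}; 2:kip {VERB,PREP}; 3:baix {PREP,ADJ}; 4:deilk {ADJ,PREP}; 5:sausaar {VERB}; 6:saakloi {VERB}; 7:keiba {PREP}; 8:gree {VERB,PREP}; 9:vralm {PREP,ADJ}.
At position 2, choosing PREP makes rule 5 impossible to satisfy; hence VERB.
At position 8, choosing PREP makes rule 4 impossible to satisfy; hence VERB.
At position 9, choosing ADJ makes rule 2 impossible to satisfy; hence PREP.
At position 1, choosing PREP makes rule 3 impossible to satisfy; hence ADJ.
At position 3, choosing PREP makes rule 3 impossible to satisfy; hence ADJ.
At position 4, choosing PREP makes rule 3 impossible to satisfy; hence ADJ.
So the tagging must be: ADJ VERB ADJ ADJ VERB VERB PREP VERB PREP.
Verifying each rule — rule 1 holds; rule 2 holds; rule 3 holds; rule 4 holds; rule 5 holds.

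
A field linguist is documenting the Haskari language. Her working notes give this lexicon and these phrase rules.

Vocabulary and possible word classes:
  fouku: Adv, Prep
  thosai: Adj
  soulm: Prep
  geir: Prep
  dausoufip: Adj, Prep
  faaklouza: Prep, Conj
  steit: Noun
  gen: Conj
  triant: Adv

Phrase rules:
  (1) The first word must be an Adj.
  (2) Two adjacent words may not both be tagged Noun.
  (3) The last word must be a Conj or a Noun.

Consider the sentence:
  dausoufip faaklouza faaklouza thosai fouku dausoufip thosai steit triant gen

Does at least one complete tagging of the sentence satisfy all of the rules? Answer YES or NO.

Candidates per position — 1:dausoufip {Adj,Prep}; 2:faaklouza {Prep,Conj}; 3:faaklouza {Prep,Conj}; 4:thosai {Adj}; 5:fouku {Adv,Prep}; 6:dausoufip {Adj,Prep}; 7:thosai {Adj}; 8:steit {Noun}; 9:triant {Adv}; 10:gen {Conj}.
One satisfying assignment: Adj Conj Conj Adj Prep Adj Adj Noun Adv Conj.
Rule-by-rule: rule 1 satisfied; rule 2 satisfied; rule 3 satisfied.

YES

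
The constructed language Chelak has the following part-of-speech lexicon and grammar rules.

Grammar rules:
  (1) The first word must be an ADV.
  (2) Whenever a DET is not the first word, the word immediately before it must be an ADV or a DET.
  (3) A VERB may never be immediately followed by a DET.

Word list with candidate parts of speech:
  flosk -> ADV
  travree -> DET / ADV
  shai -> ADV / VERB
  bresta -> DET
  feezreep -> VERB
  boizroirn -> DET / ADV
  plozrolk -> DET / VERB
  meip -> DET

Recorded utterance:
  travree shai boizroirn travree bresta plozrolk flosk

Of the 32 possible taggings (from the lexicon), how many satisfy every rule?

12

Candidates per position — 1:travree {DET,ADV}; 2:shai {ADV,VERB}; 3:boizroirn {DET,ADV}; 4:travree {DET,ADV}; 5:bresta {DET}; 6:plozrolk {DET,VERB}; 7:flosk {ADV}.
There are 32 candidate sequences in total.
Checking each against the rules leaves 12 sequences.
Count = 12.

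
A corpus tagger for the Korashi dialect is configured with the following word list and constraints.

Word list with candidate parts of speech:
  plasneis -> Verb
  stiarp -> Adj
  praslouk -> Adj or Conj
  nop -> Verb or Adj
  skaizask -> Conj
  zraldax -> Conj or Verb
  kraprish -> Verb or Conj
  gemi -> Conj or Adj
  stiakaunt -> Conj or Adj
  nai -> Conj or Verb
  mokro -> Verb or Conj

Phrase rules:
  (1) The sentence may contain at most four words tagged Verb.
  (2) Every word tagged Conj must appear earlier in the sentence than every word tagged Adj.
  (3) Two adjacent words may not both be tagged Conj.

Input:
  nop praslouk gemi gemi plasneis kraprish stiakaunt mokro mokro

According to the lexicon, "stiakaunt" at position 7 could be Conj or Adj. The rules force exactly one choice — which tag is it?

Candidates per position — 1:nop {Verb,Adj}; 2:praslouk {Adj,Conj}; 3:gemi {Conj,Adj}; 4:gemi {Conj,Adj}; 5:plasneis {Verb}; 6:kraprish {Verb,Conj}; 7:stiakaunt {Conj,Adj}; 8:mokro {Verb,Conj}; 9:mokro {Verb,Conj}.
Position 7: the remaining choice is settled jointly with positions 1, 2, 3, 4, 6, 8, 9 — only Adj at position 7 is part of a tagging that satisfies every rule.
The only consistent sequence is: Adj Adj Adj Adj Verb Verb Adj Verb Verb.
Rule-by-rule: rule 1 satisfied; rule 2 satisfied; rule 3 satisfied.

Adj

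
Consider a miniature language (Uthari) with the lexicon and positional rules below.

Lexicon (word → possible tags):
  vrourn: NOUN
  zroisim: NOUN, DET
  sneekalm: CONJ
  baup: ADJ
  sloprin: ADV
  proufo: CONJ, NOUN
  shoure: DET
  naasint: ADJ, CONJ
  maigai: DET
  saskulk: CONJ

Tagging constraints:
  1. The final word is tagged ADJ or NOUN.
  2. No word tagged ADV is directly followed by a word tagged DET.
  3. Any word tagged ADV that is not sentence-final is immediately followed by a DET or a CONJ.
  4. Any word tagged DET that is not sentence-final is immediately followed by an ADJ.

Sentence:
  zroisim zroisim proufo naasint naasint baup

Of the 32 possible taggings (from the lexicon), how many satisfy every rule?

8

Candidates per position — 1:zroisim {NOUN,DET}; 2:zroisim {NOUN,DET}; 3:proufo {CONJ,NOUN}; 4:naasint {ADJ,CONJ}; 5:naasint {ADJ,CONJ}; 6:baup {ADJ}.
There are 32 candidate sequences in total.
Checking each against the rules leaves 8 sequences.
Count = 8.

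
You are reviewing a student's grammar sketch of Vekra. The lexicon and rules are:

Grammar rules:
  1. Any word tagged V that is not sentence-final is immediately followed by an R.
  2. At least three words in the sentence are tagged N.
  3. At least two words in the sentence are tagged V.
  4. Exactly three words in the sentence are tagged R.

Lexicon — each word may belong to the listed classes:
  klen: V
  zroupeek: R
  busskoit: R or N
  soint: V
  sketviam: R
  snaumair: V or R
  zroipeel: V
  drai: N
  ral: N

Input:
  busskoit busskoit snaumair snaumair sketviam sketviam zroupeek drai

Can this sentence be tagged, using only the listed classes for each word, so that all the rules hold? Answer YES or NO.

NO

Candidates per position — 1:busskoit {R,N}; 2:busskoit {R,N}; 3:snaumair {V,R}; 4:snaumair {V,R}; 5:sketviam {R}; 6:sketviam {R}; 7:zroupeek {R}; 8:drai {N}.
Every candidate sequence violates at least one rule; no consistent tagging exists.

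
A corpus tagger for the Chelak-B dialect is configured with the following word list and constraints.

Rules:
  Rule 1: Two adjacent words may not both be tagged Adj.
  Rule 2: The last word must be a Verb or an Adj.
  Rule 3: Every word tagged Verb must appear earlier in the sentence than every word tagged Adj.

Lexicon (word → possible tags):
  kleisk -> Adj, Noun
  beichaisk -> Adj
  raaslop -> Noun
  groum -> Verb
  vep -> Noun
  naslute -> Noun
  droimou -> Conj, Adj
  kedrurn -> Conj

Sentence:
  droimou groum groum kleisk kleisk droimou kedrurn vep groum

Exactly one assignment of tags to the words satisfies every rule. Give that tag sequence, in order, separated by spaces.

Conj Verb Verb Noun Noun Conj Conj Noun Verb

Candidates per position — 1:droimou {Conj,Adj}; 2:groum {Verb}; 3:groum {Verb}; 4:kleisk {Adj,Noun}; 5:kleisk {Adj,Noun}; 6:droimou {Conj,Adj}; 7:kedrurn {Conj}; 8:vep {Noun}; 9:groum {Verb}.
At position 1, choosing Adj makes rule 3 impossible to satisfy; hence Conj.
At position 4, choosing Adj makes rule 3 impossible to satisfy; hence Noun.
At position 5, choosing Adj makes rule 3 impossible to satisfy; hence Noun.
At position 6, choosing Adj makes rule 3 impossible to satisfy; hence Conj.
So the tagging must be: Conj Verb Verb Noun Noun Conj Conj Noun Verb.
Checking: rule 1 holds; rule 2 holds; rule 3 holds.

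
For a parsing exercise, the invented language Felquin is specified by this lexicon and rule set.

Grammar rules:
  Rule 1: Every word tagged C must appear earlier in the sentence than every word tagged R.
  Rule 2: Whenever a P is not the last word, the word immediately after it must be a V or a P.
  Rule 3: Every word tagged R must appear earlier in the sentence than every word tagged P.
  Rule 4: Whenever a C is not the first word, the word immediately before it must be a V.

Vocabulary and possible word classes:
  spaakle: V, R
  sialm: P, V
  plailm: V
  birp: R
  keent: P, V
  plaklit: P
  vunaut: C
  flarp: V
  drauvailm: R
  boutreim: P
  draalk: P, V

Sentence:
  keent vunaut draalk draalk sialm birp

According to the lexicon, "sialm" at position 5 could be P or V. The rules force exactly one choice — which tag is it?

Candidates per position — 1:keent {P,V}; 2:vunaut {C}; 3:draalk {P,V}; 4:draalk {P,V}; 5:sialm {P,V}; 6:birp {R}.
Position 1: tagging it P would leave rule 2 unsatisfiable, so it must be V.
Position 3: tagging it P would leave rule 3 unsatisfiable, so it must be V.
Position 4: tagging it P would leave rule 3 unsatisfiable, so it must be V.
Position 5: tagging it P would leave rule 2 unsatisfiable, so it must be V.
The only consistent sequence is: V C V V V R.
Rule-by-rule: rule 1 holds; rule 2 holds; rule 3 holds; rule 4 holds.

V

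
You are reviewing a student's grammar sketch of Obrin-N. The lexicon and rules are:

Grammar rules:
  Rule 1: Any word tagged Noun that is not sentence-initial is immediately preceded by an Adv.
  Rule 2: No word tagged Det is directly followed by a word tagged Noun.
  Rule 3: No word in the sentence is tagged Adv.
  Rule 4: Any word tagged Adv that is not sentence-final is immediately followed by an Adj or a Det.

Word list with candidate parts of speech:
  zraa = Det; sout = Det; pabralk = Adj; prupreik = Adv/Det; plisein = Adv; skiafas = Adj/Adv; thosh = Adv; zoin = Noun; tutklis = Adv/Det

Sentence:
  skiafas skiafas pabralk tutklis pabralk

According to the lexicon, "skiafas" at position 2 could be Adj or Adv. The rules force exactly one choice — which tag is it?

Adj

Candidates per position — 1:skiafas {Adj,Adv}; 2:skiafas {Adj,Adv}; 3:pabralk {Adj}; 4:tutklis {Adv,Det}; 5:pabralk {Adj}.
At position 1, choosing Adv makes rule 3 impossible to satisfy; hence Adj.
At position 2, choosing Adv makes rule 3 impossible to satisfy; hence Adj.
At position 4, choosing Adv makes rule 3 impossible to satisfy; hence Det.
The unique satisfying tagging is: Adj Adj Adj Det Adj.
Checking: rule 1 ✓; rule 2 ✓; rule 3 ✓; rule 4 ✓.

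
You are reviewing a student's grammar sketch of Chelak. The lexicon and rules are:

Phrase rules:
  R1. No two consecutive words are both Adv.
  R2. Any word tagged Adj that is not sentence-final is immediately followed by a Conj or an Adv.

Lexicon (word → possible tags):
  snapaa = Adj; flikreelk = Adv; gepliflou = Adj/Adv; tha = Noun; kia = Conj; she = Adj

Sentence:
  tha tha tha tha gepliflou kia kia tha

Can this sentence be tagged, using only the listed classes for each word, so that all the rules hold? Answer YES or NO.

Candidates per position — 1:tha {Noun}; 2:tha {Noun}; 3:tha {Noun}; 4:tha {Noun}; 5:gepliflou {Adj,Adv}; 6:kia {Conj}; 7:kia {Conj}; 8:tha {Noun}.
One satisfying assignment: Noun Noun Noun Noun Adj Conj Conj Noun.
Check: rule 1 ✓; rule 2 ✓.

YES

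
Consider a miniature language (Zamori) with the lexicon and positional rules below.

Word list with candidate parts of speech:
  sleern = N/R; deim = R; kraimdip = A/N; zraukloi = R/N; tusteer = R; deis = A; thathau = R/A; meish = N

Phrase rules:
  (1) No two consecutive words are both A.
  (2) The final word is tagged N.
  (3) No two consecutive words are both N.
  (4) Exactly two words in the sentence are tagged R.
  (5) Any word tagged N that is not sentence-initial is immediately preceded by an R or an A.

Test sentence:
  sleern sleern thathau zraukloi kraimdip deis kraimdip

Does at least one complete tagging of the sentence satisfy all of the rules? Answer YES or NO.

YES

Candidates per position — 1:sleern {N,R}; 2:sleern {N,R}; 3:thathau {R,A}; 4:zraukloi {R,N}; 5:kraimdip {A,N}; 6:deis {A}; 7:kraimdip {A,N}.
One satisfying assignment: N R A R N A N.
Check: rule 1 satisfied; rule 2 satisfied; rule 3 satisfied; rule 4 satisfied; rule 5 satisfied.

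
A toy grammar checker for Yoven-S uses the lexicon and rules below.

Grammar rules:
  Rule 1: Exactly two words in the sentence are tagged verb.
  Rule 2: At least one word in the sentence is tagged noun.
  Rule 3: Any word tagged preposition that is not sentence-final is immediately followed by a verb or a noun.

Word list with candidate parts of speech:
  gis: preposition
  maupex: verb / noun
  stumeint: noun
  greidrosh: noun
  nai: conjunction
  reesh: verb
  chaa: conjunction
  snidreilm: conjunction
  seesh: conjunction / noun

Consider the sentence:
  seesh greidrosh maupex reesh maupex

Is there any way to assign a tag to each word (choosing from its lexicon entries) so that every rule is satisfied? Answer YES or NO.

Candidates per position — 1:seesh {conjunction,noun}; 2:greidrosh {noun}; 3:maupex {verb,noun}; 4:reesh {verb}; 5:maupex {verb,noun}.
One satisfying assignment: conjunction noun verb verb noun.
Check: rule 1 satisfied; rule 2 satisfied; rule 3 satisfied.

YES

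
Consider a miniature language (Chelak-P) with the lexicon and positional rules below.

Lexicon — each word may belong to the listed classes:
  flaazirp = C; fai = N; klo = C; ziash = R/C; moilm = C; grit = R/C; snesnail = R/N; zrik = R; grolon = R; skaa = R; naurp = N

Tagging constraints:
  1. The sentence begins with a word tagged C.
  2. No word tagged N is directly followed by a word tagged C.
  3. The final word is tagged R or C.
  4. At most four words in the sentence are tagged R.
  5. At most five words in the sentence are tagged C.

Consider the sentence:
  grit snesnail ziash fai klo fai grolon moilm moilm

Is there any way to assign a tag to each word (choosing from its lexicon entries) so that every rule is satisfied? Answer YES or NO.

Candidates per position — 1:grit {R,C}; 2:snesnail {R,N}; 3:ziash {R,C}; 4:fai {N}; 5:klo {C}; 6:fai {N}; 7:grolon {R}; 8:moilm {C}; 9:moilm {C}.
Rule 2 cannot be satisfied by any choice of tags from the lexicon.
So there is no consistent tagging.

NO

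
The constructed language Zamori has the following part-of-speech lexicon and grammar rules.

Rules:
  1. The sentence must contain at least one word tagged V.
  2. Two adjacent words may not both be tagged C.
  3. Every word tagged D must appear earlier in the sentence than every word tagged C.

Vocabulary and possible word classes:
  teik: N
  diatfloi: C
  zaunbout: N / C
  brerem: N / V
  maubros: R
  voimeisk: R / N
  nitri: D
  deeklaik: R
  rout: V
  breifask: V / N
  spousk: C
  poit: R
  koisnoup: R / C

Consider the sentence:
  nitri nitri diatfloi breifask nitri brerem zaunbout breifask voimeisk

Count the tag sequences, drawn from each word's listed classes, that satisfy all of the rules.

Candidates per position — 1:nitri {D}; 2:nitri {D}; 3:diatfloi {C}; 4:breifask {V,N}; 5:nitri {D}; 6:brerem {N,V}; 7:zaunbout {N,C}; 8:breifask {V,N}; 9:voimeisk {R,N}.
There are 32 candidate sequences in total.
Rule 3 cannot be satisfied by any choice of tags from the lexicon.
So there is no consistent tagging.
Count = 0.

0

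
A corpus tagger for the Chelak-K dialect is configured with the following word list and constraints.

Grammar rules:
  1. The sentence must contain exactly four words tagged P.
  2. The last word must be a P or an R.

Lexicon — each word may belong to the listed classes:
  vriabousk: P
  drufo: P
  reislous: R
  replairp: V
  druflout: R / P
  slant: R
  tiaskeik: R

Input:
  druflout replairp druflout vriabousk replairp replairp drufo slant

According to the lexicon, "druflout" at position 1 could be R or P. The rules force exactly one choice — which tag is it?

Candidates per position — 1:druflout {R,P}; 2:replairp {V}; 3:druflout {R,P}; 4:vriabousk {P}; 5:replairp {V}; 6:replairp {V}; 7:drufo {P}; 8:slant {R}.
At position 1, choosing R makes rule 1 impossible to satisfy; hence P.
At position 3, choosing R makes rule 1 impossible to satisfy; hence P.
The only consistent sequence is: P V P P V V P R.
Rule-by-rule: rule 1 satisfied; rule 2 satisfied.

P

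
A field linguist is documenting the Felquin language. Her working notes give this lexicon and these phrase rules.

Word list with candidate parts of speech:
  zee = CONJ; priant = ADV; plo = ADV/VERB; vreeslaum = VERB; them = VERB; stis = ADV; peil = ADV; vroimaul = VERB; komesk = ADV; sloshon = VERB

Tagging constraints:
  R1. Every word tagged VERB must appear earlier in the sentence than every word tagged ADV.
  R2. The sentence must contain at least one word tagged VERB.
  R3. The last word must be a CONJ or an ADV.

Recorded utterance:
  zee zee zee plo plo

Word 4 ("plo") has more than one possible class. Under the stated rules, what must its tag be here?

Candidates per position — 1:zee {CONJ}; 2:zee {CONJ}; 3:zee {CONJ}; 4:plo {ADV,VERB}; 5:plo {ADV,VERB}.
Word 5 cannot be VERB — rule 3 would then fail for every completion. It is ADV.
Word 4 cannot be ADV — rule 2 would then fail for every completion. It is VERB.
The only consistent sequence is: CONJ CONJ CONJ VERB ADV.
Verifying each rule — rule 1 satisfied; rule 2 satisfied; rule 3 satisfied.

VERB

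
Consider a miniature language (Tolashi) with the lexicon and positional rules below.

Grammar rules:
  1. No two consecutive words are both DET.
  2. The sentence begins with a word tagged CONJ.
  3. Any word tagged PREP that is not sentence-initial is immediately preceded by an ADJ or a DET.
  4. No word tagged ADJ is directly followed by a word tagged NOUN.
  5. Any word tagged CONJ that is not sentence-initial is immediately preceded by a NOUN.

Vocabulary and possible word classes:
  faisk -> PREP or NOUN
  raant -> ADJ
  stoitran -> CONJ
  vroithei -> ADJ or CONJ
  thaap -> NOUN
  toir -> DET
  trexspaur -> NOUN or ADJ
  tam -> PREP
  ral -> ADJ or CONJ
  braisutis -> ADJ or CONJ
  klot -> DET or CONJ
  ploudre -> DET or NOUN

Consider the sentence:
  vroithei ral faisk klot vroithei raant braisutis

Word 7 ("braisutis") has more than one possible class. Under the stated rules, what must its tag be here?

ADJ

Candidates per position — 1:vroithei {ADJ,CONJ}; 2:ral {ADJ,CONJ}; 3:faisk {PREP,NOUN}; 4:klot {DET,CONJ}; 5:vroithei {ADJ,CONJ}; 6:raant {ADJ}; 7:braisutis {ADJ,CONJ}.
Word 1 cannot be ADJ — rule 2 would then fail for every completion. It is CONJ.
Word 2 cannot be CONJ — rule 5 would then fail for every completion. It is ADJ.
Word 3 cannot be NOUN — rule 4 would then fail for every completion. It is PREP.
Word 4 cannot be CONJ — rule 5 would then fail for every completion. It is DET.
Word 5 cannot be CONJ — rule 5 would then fail for every completion. It is ADJ.
Word 7 cannot be CONJ — rule 5 would then fail for every completion. It is ADJ.
So the tagging must be: CONJ ADJ PREP DET ADJ ADJ ADJ.
Verifying each rule — rule 1 holds; rule 2 holds; rule 3 holds; rule 4 holds; rule 5 holds.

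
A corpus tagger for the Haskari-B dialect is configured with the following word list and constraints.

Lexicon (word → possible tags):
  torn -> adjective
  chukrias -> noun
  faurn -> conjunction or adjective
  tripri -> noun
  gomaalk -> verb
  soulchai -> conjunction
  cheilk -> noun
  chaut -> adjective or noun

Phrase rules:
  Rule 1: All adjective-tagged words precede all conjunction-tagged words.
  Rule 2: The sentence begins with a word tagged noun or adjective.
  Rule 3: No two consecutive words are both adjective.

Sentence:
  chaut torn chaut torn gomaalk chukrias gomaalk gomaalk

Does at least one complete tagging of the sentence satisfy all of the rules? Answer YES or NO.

Candidates per position — 1:chaut {adjective,noun}; 2:torn {adjective}; 3:chaut {adjective,noun}; 4:torn {adjective}; 5:gomaalk {verb}; 6:chukrias {noun}; 7:gomaalk {verb}; 8:gomaalk {verb}.
One satisfying assignment: noun adjective noun adjective verb noun verb verb.
Verifying each rule — rule 1 ok; rule 2 ok; rule 3 ok.

YES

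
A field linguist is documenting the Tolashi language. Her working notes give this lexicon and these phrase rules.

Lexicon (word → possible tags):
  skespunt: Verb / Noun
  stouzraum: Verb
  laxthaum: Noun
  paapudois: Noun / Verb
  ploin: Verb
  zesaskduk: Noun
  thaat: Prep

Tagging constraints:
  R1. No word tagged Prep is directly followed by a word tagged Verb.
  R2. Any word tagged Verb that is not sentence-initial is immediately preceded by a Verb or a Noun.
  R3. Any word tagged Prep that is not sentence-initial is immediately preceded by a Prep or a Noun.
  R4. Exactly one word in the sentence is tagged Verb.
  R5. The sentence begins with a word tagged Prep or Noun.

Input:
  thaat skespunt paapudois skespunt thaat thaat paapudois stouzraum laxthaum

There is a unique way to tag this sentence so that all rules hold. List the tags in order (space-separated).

Candidates per position — 1:thaat {Prep}; 2:skespunt {Verb,Noun}; 3:paapudois {Noun,Verb}; 4:skespunt {Verb,Noun}; 5:thaat {Prep}; 6:thaat {Prep}; 7:paapudois {Noun,Verb}; 8:stouzraum {Verb}; 9:laxthaum {Noun}.
Word 2 cannot be Verb — rule 1 would then fail for every completion. It is Noun.
Word 3 cannot be Verb — rule 4 would then fail for every completion. It is Noun.
Word 4 cannot be Verb — rule 3 would then fail for every completion. It is Noun.
Word 7 cannot be Verb — rule 1 would then fail for every completion. It is Noun.
So the tagging must be: Prep Noun Noun Noun Prep Prep Noun Verb Noun.
Verifying each rule — rule 1 satisfied; rule 2 satisfied; rule 3 satisfied; rule 4 satisfied; rule 5 satisfied.

Prep Noun Noun Noun Prep Prep Noun Verb Noun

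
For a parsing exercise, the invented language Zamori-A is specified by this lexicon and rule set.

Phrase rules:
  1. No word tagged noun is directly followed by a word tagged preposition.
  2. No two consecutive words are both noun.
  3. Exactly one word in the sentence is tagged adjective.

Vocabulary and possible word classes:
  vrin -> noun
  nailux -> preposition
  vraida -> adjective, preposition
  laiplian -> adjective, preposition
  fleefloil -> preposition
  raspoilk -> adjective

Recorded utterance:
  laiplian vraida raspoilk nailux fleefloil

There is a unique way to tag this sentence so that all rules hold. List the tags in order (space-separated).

Candidates per position — 1:laiplian {adjective,preposition}; 2:vraida {adjective,preposition}; 3:raspoilk {adjective}; 4:nailux {preposition}; 5:fleefloil {preposition}.
At position 1, choosing adjective makes rule 3 impossible to satisfy; hence preposition.
At position 2, choosing adjective makes rule 3 impossible to satisfy; hence preposition.
The only consistent sequence is: preposition preposition adjective preposition preposition.
Checking: rule 1 ✓; rule 2 ✓; rule 3 ✓.

preposition preposition adjective preposition preposition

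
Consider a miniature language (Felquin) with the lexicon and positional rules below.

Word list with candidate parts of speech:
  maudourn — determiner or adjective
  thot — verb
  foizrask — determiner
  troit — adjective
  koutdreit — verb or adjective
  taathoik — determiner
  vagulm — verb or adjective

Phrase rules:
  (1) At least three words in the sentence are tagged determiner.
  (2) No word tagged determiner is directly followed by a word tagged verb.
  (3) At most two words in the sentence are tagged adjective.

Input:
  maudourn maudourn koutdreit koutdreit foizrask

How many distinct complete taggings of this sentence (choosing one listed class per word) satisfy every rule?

2

Candidates per position — 1:maudourn {determiner,adjective}; 2:maudourn {determiner,adjective}; 3:koutdreit {verb,adjective}; 4:koutdreit {verb,adjective}; 5:foizrask {determiner}.
There are 16 candidate sequences in total.
The sequences that satisfy every rule: determiner determiner adjective verb determiner; determiner determiner adjective adjective determiner.
Count = 2.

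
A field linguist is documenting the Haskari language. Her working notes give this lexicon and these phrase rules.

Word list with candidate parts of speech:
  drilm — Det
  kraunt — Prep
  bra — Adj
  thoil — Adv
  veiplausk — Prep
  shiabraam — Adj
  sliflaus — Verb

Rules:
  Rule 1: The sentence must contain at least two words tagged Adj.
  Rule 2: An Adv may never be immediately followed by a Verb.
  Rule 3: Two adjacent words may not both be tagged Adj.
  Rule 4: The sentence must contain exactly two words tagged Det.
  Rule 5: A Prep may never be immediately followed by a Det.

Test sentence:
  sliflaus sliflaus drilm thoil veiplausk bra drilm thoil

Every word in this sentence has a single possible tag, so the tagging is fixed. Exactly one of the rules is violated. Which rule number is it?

Fixed tagging: Verb Verb Det Adv Prep Adj Det Adv.
Applying the rules: R1 ✗, R2 ✓, R3 ✓, R4 ✓, R5 ✓.
Only rule 1 fails.

1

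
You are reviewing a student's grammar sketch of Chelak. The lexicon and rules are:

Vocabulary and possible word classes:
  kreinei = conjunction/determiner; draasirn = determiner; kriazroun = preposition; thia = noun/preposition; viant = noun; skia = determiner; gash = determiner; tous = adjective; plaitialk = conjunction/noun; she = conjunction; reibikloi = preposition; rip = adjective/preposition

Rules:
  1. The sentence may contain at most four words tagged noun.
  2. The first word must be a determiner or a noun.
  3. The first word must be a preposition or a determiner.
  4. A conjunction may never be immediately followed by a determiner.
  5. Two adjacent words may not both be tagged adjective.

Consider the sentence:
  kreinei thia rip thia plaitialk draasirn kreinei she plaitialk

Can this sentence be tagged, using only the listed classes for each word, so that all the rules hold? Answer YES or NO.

Candidates per position — 1:kreinei {conjunction,determiner}; 2:thia {noun,preposition}; 3:rip {adjective,preposition}; 4:thia {noun,preposition}; 5:plaitialk {conjunction,noun}; 6:draasirn {determiner}; 7:kreinei {conjunction,determiner}; 8:she {conjunction}; 9:plaitialk {conjunction,noun}.
One satisfying assignment: determiner preposition adjective preposition noun determiner determiner conjunction noun.
Checking: rule 1 holds; rule 2 holds; rule 3 holds; rule 4 holds; rule 5 holds.

YES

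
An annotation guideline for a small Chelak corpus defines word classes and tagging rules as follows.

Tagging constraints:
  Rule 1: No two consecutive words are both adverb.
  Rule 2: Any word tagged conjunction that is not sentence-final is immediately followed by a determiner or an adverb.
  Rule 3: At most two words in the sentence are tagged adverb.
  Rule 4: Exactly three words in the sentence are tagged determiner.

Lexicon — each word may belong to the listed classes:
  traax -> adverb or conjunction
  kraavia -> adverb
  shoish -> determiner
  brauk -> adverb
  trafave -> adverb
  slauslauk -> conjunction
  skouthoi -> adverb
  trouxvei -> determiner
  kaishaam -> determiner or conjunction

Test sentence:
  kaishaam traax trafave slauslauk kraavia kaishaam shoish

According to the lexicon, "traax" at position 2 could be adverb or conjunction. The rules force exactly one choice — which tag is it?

conjunction

Candidates per position — 1:kaishaam {determiner,conjunction}; 2:traax {adverb,conjunction}; 3:trafave {adverb}; 4:slauslauk {conjunction}; 5:kraavia {adverb}; 6:kaishaam {determiner,conjunction}; 7:shoish {determiner}.
If word 1 were conjunction, no tagging could satisfy rule 4; so word 1 is determiner.
If word 2 were adverb, no tagging could satisfy rule 1; so word 2 is conjunction.
If word 6 were conjunction, no tagging could satisfy rule 4; so word 6 is determiner.
So the tagging must be: determiner conjunction adverb conjunction adverb determiner determiner.
Checking: rule 1 ok; rule 2 ok; rule 3 ok; rule 4 ok.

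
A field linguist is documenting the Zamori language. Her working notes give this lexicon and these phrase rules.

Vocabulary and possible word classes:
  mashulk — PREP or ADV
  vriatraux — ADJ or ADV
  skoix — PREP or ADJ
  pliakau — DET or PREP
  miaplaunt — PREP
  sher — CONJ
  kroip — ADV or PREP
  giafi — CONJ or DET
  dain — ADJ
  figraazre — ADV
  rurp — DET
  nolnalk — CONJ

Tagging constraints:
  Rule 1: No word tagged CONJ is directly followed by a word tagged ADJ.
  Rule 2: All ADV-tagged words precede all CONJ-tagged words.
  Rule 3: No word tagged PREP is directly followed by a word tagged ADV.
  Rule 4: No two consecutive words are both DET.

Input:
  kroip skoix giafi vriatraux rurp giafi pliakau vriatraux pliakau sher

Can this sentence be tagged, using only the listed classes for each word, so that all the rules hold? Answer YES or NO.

YES

Candidates per position — 1:kroip {ADV,PREP}; 2:skoix {PREP,ADJ}; 3:giafi {CONJ,DET}; 4:vriatraux {ADJ,ADV}; 5:rurp {DET}; 6:giafi {CONJ,DET}; 7:pliakau {DET,PREP}; 8:vriatraux {ADJ,ADV}; 9:pliakau {DET,PREP}; 10:sher {CONJ}.
One satisfying assignment: PREP PREP DET ADJ DET CONJ PREP ADJ PREP CONJ.
Check: rule 1 ✓; rule 2 ✓; rule 3 ✓; rule 4 ✓.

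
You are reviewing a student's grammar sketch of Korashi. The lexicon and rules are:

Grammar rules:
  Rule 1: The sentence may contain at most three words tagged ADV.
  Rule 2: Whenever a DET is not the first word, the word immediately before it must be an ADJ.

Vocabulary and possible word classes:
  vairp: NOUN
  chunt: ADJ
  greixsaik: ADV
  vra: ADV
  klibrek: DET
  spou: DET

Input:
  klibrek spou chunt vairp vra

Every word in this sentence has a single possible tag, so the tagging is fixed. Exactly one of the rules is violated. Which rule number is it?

Fixed tagging: DET DET ADJ NOUN ADV.
Checking each rule: R1 holds, R2 violated.
Only rule 2 fails.

2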